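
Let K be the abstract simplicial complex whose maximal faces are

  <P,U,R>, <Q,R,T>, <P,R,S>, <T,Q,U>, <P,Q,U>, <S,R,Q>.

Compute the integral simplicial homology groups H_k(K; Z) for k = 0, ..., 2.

H_0 = Z,  H_1 = Z,  H_2 = 0.

Fix the vertex order P < Q < R < S < T < U and write every simplex with vertices in increasing order. Then dim K = 2 and the simplices of K are:

  0-simplices (6): P, Q, R, S, T, U
  1-simplices (12): PQ, PR, PS, PU, QR, QS, QT, QU, RS, RT, RU, TU
  2-simplices (6): PQU, PRS, PRU, QRS, QRT, QTU

Hence C_0 ≅ Z^6, C_1 ≅ Z^12, C_2 ≅ Z^6.

Boundary ∂_1: C_1 → C_0 maps an edge to its endpoints' difference, ∂[p,q] = q − p.
As a 6×12 matrix over Z this has rank 5, with invariant factors (1,1,1,1,1).

Boundary ∂_2: C_2 → C_1 sends each 2-simplex [p,q,r] to [q,r] − [p,r] + [p,q]. For instance
  ∂QRT = RT − QT + QR,
  ∂QTU = TU − QU + QT.
This gives a 12×6 integer matrix of rank 6; reducing to Smith normal form yields diagonal entries (1,1,1,1,1,1).

Computing H_k = (kernel of ∂_k) / (image of ∂_{k+1}):

  H_0: rank C_0 − rank ∂_1 = 6 − 5 = 1, and the invariant factors of ∂_1 are all 1, so H_0 ≅ Z.
  H_1: rank ker ∂_1 − rank ∂_2 = (12 − 5) − 6 = 1, and the invariant factors of ∂_2 are all 1, so H_1 ≅ Z.
  H_2: rank ker ∂_2 − rank ∂_3 = (6 − 6) − 0 = 0, and there is no ∂_3, so H_2 ≅ 0.

As a check, the Euler characteristic is 6 − 12 + 6 = 0, which agrees with 1 − 1 + 0 = 0.
(K is a triangulation of the cylinder S^1 x I.)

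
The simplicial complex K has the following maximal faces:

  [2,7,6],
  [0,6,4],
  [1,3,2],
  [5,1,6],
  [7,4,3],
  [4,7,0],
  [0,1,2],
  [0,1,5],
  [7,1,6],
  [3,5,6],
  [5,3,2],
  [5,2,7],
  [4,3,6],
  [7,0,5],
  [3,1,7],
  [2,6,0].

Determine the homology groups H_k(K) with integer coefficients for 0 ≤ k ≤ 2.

H_0 ≅ Z,  H_1 ≅ Z^2,  H_2 ≅ Z.

Take the total order 0 < 1 < 2 < 3 < 4 < 5 < 6 < 7 on the vertex set. Then K (dimension 2) consists of the simplices:

  0-simplices (8): [0], [1], [2], [3], [4], [5], [6], [7]
  1-simplices (24): (24 of them)
  2-simplices (16): [0,1,2], [0,1,5], [0,2,6], [0,4,6], [0,4,7], [0,5,7], [1,2,3], [1,3,7], [1,5,6], [1,6,7], [2,3,5], [2,5,7], [2,6,7], [3,4,6], [3,4,7], [3,5,6]

giving chain groups C_0 ≅ Z^8, C_1 ≅ Z^24, C_2 ≅ Z^16.

∂_1: C_1 → C_0 sends each edge [p,q] (with p < q) to q − p. For instance
  ∂[0,4] = [4] − [0].
The 8×24 boundary matrix has rank 7 and Smith normal form diag(1,1,1,1,1,1,1).

The boundary map ∂_2: C_2 → C_1 maps a triangle to the signed sum of its edges. For instance
  ∂[0,2,6] = [2,6] − [0,6] + [0,2],
  ∂[1,5,6] = [5,6] − [1,6] + [1,5].
The resulting 24×16 matrix has rank 15, and its Smith normal form has invariant factors (1,1,1,1,1,1,1,1,1,1,1,1,1,1,1).

Now H_k = ker ∂_k / im ∂_{k+1}, so:

  H_0: rank C_0 − rank ∂_1 = 8 − 7 = 1, and the invariant factors of ∂_1 are all 1, so H_0 ≅ Z.
  H_1: rank ker ∂_1 − rank ∂_2 = (24 − 7) − 15 = 2, and the invariant factors of ∂_2 are all 1, so H_1 ≅ Z^2.
  H_2: rank ker ∂_2 − rank ∂_3 = (16 − 15) − 0 = 1, and there is no ∂_3, so H_2 ≅ Z.

As a check, the Euler characteristic is 8 − 24 + 16 = 0, which agrees with 1 − 2 + 1 = 0.
(K is a triangulation of the torus T^2.)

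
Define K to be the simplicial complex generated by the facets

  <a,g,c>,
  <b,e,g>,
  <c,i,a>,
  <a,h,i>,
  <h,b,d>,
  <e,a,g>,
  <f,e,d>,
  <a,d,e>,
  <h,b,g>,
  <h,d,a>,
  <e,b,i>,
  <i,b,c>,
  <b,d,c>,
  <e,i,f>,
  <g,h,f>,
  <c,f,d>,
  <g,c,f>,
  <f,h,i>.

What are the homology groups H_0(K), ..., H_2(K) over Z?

H_0 ≅ Z,  H_1 ≅ Z^2,  H_2 ≅ Z.

Order the vertices as a < b < c < d < e < f < g < h < i. Listing each simplex with vertices in this order, K has dimension 2 with simplices:

  0-simplices (9): a, b, c, d, e, f, g, h, i
  1-simplices (27): ac, ad, ae, ag, ah, ai, bc, bd, be, bg, bh, bi, cd, cf, cg, ci, de, df, dh, ef, eg, ei, fg, fh, fi, gh, hi
  2-simplices (18): acg, aci, ade, adh, aeg, ahi, bcd, bci, bdh, beg, bei, bgh, cdf, cfg, def, efi, fgh, fhi

Hence C_0 ≅ Z^9, C_1 ≅ Z^27, C_2 ≅ Z^18.

The boundary map ∂_1: C_1 → C_0 sends each edge [p,q] (with p < q) to q − p. For instance
  ∂dh = h − d.
The 9×27 boundary matrix has rank 8 and Smith normal form diag(1,1,1,1,1,1,1,1).

Boundary ∂_2: C_2 → C_1 acts by ∂[p,q,r] = [q,r] − [p,r] + [p,q]. For instance
  ∂bcd = cd − bd + bc,
  ∂efi = fi − ei + ef.
As a 27×18 matrix over Z this has rank 17, with invariant factors (1,1,1,1,1,1,1,1,1,1,1,1,1,1,1,1,1).

Now H_k = ker ∂_k / im ∂_{k+1}, so:

  H_0: rank C_0 − rank ∂_1 = 9 − 8 = 1, and the invariant factors of ∂_1 are all 1, so H_0 ≅ Z.
  H_1: rank ker ∂_1 − rank ∂_2 = (27 − 8) − 17 = 2, and the invariant factors of ∂_2 are all 1, so H_1 ≅ Z^2.
  H_2: rank ker ∂_2 − rank ∂_3 = (18 − 17) − 0 = 1, and there is no ∂_3, so H_2 ≅ Z.

As a check, the Euler characteristic is 9 − 27 + 18 = 0, which agrees with 1 − 2 + 1 = 0.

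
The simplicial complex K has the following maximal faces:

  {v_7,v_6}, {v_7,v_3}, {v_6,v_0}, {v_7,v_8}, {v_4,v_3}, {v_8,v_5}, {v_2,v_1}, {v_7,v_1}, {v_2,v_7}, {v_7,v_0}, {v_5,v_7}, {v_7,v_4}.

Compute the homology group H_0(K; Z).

H_0 = Z.

Take the total order v_0 < v_1 < v_2 < v_3 < v_4 < v_5 < v_6 < v_7 < v_8 on the vertex set. Then K (dimension 1) consists of the simplices:

  0-simplices (9): [v_0], [v_1], [v_2], [v_3], [v_4], [v_5], [v_6], [v_7], [v_8]
  1-simplices (12): [v_0,v_6], [v_0,v_7], [v_1,v_2], [v_1,v_7], [v_2,v_7], [v_3,v_4], [v_3,v_7], [v_4,v_7], [v_5,v_7], [v_5,v_8], [v_6,v_7], [v_7,v_8]

Hence C_0 ≅ Z^9, C_1 ≅ Z^12.

∂_1: C_1 → C_0 maps an edge to its endpoints' difference, ∂[p,q] = q − p. For instance
  ∂[v_2,v_7] = [v_7] − [v_2].
The resulting 9×12 matrix has rank 8, and its Smith normal form has invariant factors (1,1,1,1,1,1,1,1).

Reading off H_k = ker ∂_k / im ∂_{k+1}:

  H_0: rank C_0 − rank ∂_1 = 9 − 8 = 1, and the invariant factors of ∂_1 are all 1, so H_0 ≅ Z.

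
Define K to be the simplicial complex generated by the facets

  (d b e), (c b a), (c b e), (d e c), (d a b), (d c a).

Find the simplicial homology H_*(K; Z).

Take the total order a < b < c < d < e on the vertex set. Then K (dimension 2) consists of the simplices:

  0-simplices (5): a, b, c, d, e
  1-simplices (9): ab, ac, ad, bc, bd, be, cd, ce, de
  2-simplices (6): abc, abd, acd, bce, bde, cde

Hence C_0 ≅ Z^5, C_1 ≅ Z^9, C_2 ≅ Z^6.

The boundary map ∂_1: C_1 → C_0 sends each edge [p,q] (with p < q) to q − p. For instance
  ∂ad = d − a.
This gives a 5×9 integer matrix of rank 4; reducing to Smith normal form yields diagonal entries (1,1,1,1).

The boundary map ∂_2: C_2 → C_1 acts by ∂[p,q,r] = [q,r] − [p,r] + [p,q]. For instance
  ∂abd = bd − ad + ab,
  ∂abc = bc − ac + ab.
The 9×6 boundary matrix has rank 5 and Smith normal form diag(1,1,1,1,1).

From H_k ≅ ker(∂_k) / im(∂_{k+1}) we obtain:

  H_0: rank C_0 − rank ∂_1 = 5 − 4 = 1, and the invariant factors of ∂_1 are all 1, so H_0 ≅ Z.
  H_1: rank ker ∂_1 − rank ∂_2 = (9 − 4) − 5 = 0, and the invariant factors of ∂_2 are all 1, so H_1 ≅ 0.
  H_2: rank ker ∂_2 − rank ∂_3 = (6 − 5) − 0 = 1, and there is no ∂_3, so H_2 ≅ Z.

As a check, the Euler characteristic is 5 − 9 + 6 = 2, which agrees with 1 − 0 + 1 = 2.

H_0 ≅ Z,  H_1 = 0,  H_2 ≅ Z.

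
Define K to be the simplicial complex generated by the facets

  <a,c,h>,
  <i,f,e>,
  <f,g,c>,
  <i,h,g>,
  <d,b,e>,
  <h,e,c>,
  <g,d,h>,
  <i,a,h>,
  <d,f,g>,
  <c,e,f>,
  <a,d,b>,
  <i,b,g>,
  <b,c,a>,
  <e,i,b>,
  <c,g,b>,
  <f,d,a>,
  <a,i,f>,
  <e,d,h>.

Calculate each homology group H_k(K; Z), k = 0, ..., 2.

Fix the vertex order a < b < c < d < e < f < g < h < i and write every simplex with vertices in increasing order. Then dim K = 2 and the simplices of K are:

  0-simplices (9): a, b, c, d, e, f, g, h, i
  1-simplices (27): ab, ac, ad, af, ah, ai, bc, bd, be, bg, bi, ce, cf, cg, ch, de, df, dg, dh, ef, eh, ei, fg, fi, gh, gi, hi
  2-simplices (18): abc, abd, ach, adf, afi, ahi, bcg, bde, bei, bgi, cef, ceh, cfg, deh, dfg, dgh, efi, ghi

giving chain groups C_0 ≅ Z^9, C_1 ≅ Z^27, C_2 ≅ Z^18.

The boundary map ∂_1: C_1 → C_0 sends each edge [p,q] (with p < q) to q − p.
The resulting 9×27 matrix has rank 8, and its Smith normal form has invariant factors (1,1,1,1,1,1,1,1).

The boundary map ∂_2: C_2 → C_1 maps a triangle to the signed sum of its edges. For instance
  ∂abc = bc − ac + ab,
  ∂bgi = gi − bi + bg.
This gives a 27×18 integer matrix of rank 17; reducing to Smith normal form yields diagonal entries (1,1,1,1,1,1,1,1,1,1,1,1,1,1,1,1,1).

Reading off H_k = ker ∂_k / im ∂_{k+1}:

  H_0: rank C_0 − rank ∂_1 = 9 − 8 = 1, and the invariant factors of ∂_1 are all 1, so H_0 = Z.
  H_1: rank ker ∂_1 − rank ∂_2 = (27 − 8) − 17 = 2, and the invariant factors of ∂_2 are all 1, so H_1 = Z^2.
  H_2: rank ker ∂_2 − rank ∂_3 = (18 − 17) − 0 = 1, and there is no ∂_3, so H_2 = Z.

H_0 ≅ Z,  H_1 ≅ Z^2,  H_2 ≅ Z.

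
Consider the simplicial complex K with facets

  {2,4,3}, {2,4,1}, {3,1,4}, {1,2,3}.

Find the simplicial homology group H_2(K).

H_2 ≅ Z.

Take the total order 1 < 2 < 3 < 4 on the vertex set. Then K (dimension 2) consists of the simplices:

  0-simplices (4): [1], [2], [3], [4]
  1-simplices (6): [1,2], [1,3], [1,4], [2,3], [2,4], [3,4]
  2-simplices (4): [1,2,3], [1,2,4], [1,3,4], [2,3,4]

giving chain groups C_0 ≅ Z^4, C_1 ≅ Z^6, C_2 ≅ Z^4.

The boundary map ∂_1: C_1 → C_0 is given by ∂[p,q] = [q] − [p]. For instance
  ∂[2,3] = [3] − [2].
The resulting 4×6 matrix has rank 3, and its Smith normal form has invariant factors (1,1,1).

Boundary ∂_2: C_2 → C_1 sends each 2-simplex [p,q,r] to [q,r] − [p,r] + [p,q]. For instance
  ∂[1,2,4] = [2,4] − [1,4] + [1,2],
  ∂[2,3,4] = [3,4] − [2,4] + [2,3].
This gives a 6×4 integer matrix of rank 3; reducing to Smith normal form yields diagonal entries (1,1,1).

From H_k ≅ ker(∂_k) / im(∂_{k+1}) we obtain:

  H_2: rank ker ∂_2 − rank ∂_3 = (4 − 3) − 0 = 1, and there is no ∂_3, so H_2 ≅ Z.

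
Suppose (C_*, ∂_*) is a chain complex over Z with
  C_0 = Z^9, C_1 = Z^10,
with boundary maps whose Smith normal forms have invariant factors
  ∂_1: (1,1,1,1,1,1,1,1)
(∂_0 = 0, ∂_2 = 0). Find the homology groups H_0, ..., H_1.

H_0: b_0 = 9 − 0 − 8 = 1; torsion from ∂_1 factors > 1: none. So H_0 = Z.
H_1: b_1 = 10 − 8 − 0 = 2; torsion from ∂_2 factors > 1: none. So H_1 = Z^2.

H_0 = Z,  H_1 = Z^2.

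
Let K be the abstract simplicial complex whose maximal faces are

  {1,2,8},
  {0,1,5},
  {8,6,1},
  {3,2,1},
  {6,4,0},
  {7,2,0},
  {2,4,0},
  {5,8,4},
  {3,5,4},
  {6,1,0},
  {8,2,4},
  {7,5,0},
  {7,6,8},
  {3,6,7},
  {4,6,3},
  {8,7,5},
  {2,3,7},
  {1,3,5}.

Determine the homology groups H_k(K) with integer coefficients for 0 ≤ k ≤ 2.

We work with the vertex ordering 0 < 1 < 2 < 3 < 4 < 5 < 6 < 7 < 8. The simplices of K, each written with vertices in increasing order, are:

  0-simplices (9): [0], [1], [2], [3], [4], [5], [6], [7], [8]
  1-simplices (27): (27 of them)
  2-simplices (18): [0,1,5], [0,1,6], [0,2,4], [0,2,7], [0,4,6], [0,5,7], [1,2,3], [1,2,8], [1,3,5], [1,6,8], [2,3,7], [2,4,8], [3,4,5], [3,4,6], [3,6,7], [4,5,8], [5,7,8], [6,7,8]

so the chain groups are C_0 ≅ Z^9, C_1 ≅ Z^27, C_2 ≅ Z^18.

Boundary ∂_1: C_1 → C_0 maps an edge to its endpoints' difference, ∂[p,q] = q − p. For instance
  ∂[3,5] = [5] − [3].
As a 9×27 matrix over Z this has rank 8, with invariant factors (1,1,1,1,1,1,1,1).

∂_2: C_2 → C_1 acts by ∂[p,q,r] = [q,r] − [p,r] + [p,q]. For instance
  ∂[2,3,7] = [3,7] − [2,7] + [2,3],
  ∂[0,1,6] = [1,6] − [0,6] + [0,1].
The 27×18 boundary matrix has rank 17 and Smith normal form diag(1,1,1,1,1,1,1,1,1,1,1,1,1,1,1,1,1).

From H_k ≅ ker(∂_k) / im(∂_{k+1}) we obtain:

  H_0: rank C_0 − rank ∂_1 = 9 − 8 = 1, and the invariant factors of ∂_1 are all 1, so H_0 ≅ Z.
  H_1: rank ker ∂_1 − rank ∂_2 = (27 − 8) − 17 = 2, and the invariant factors of ∂_2 are all 1, so H_1 ≅ Z^2.
  H_2: rank ker ∂_2 − rank ∂_3 = (18 − 17) − 0 = 1, and there is no ∂_3, so H_2 ≅ Z.

As a check, the Euler characteristic is 9 − 27 + 18 = 0, which agrees with 1 − 2 + 1 = 0.

H_0 = Z,  H_1 = Z^2,  H_2 = Z.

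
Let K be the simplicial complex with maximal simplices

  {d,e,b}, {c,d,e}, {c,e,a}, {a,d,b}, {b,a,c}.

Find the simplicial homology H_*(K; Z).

H_0 = Z,  H_1 = Z,  H_2 = 0.

We work with the vertex ordering a < b < c < d < e. The simplices of K, each written with vertices in increasing order, are:

  0-simplices (5): a, b, c, d, e
  1-simplices (10): ab, ac, ad, ae, bc, bd, be, cd, ce, de
  2-simplices (5): abc, abd, ace, bde, cde

so the chain groups are C_0 ≅ Z^5, C_1 ≅ Z^10, C_2 ≅ Z^5.

The boundary map ∂_1: C_1 → C_0 is given by ∂[p,q] = [q] − [p]. For instance
  ∂de = e − d.
The 5×10 boundary matrix has rank 4 and Smith normal form diag(1,1,1,1).

Boundary ∂_2: C_2 → C_1 sends each 2-simplex [p,q,r] to [q,r] − [p,r] + [p,q]. For instance
  ∂cde = de − ce + cd,
  ∂abd = bd − ad + ab.
The 10×5 boundary matrix has rank 5 and Smith normal form diag(1,1,1,1,1).

From H_k ≅ ker(∂_k) / im(∂_{k+1}) we obtain:

  H_0: rank C_0 − rank ∂_1 = 5 − 4 = 1, and the invariant factors of ∂_1 are all 1, so H_0 ≅ Z.
  H_1: rank ker ∂_1 − rank ∂_2 = (10 − 4) − 5 = 1, and the invariant factors of ∂_2 are all 1, so H_1 ≅ Z.
  H_2: rank ker ∂_2 − rank ∂_3 = (5 − 5) − 0 = 0, and there is no ∂_3, so H_2 ≅ 0.

As a check, the Euler characteristic is 5 − 10 + 5 = 0, which agrees with 1 − 1 + 0 = 0.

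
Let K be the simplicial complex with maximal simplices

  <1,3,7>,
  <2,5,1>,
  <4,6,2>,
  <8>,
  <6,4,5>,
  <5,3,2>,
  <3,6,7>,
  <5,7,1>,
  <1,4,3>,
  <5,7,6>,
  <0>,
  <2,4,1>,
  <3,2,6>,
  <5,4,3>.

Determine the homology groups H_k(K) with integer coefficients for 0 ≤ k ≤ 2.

We work with the vertex ordering 0 < 1 < 2 < 3 < 4 < 5 < 6 < 7 < 8. The simplices of K, each written with vertices in increasing order, are:

  0-simplices (9): [0], [1], [2], [3], [4], [5], [6], [7], [8]
  1-simplices (18): [1,2], [1,3], [1,4], [1,5], [1,7], [2,3], [2,4], [2,5], [2,6], [3,4], [3,5], [3,6], [3,7], [4,5], [4,6], [5,6], [5,7], [6,7]
  2-simplices (12): [1,2,4], [1,2,5], [1,3,4], [1,3,7], [1,5,7], [2,3,5], [2,3,6], [2,4,6], [3,4,5], [3,6,7], [4,5,6], [5,6,7]

giving chain groups C_0 ≅ Z^9, C_1 ≅ Z^18, C_2 ≅ Z^12.

Boundary ∂_1: C_1 → C_0 maps an edge to its endpoints' difference, ∂[p,q] = q − p. For instance
  ∂[1,3] = [3] − [1].
The resulting 9×18 matrix has rank 6, and its Smith normal form has invariant factors (1,1,1,1,1,1).

Boundary ∂_2: C_2 → C_1 sends each 2-simplex [p,q,r] to [q,r] − [p,r] + [p,q]. For instance
  ∂[1,3,4] = [3,4] − [1,4] + [1,3],
  ∂[4,5,6] = [5,6] − [4,6] + [4,5].
This gives a 18×12 integer matrix of rank 12; reducing to Smith normal form yields diagonal entries (1,1,1,1,1,1,1,1,1,1,1,2).

Reading off H_k = ker ∂_k / im ∂_{k+1}:

  H_0: rank C_0 − rank ∂_1 = 9 − 6 = 3, and the invariant factors of ∂_1 are all 1, so H_0 ≅ Z^3.
  H_1: rank ker ∂_1 − rank ∂_2 = (18 − 6) − 12 = 0, and ∂_2 has invariant factor 2 > 1, so H_1 ≅ Z/2.
  H_2: rank ker ∂_2 − rank ∂_3 = (12 − 12) − 0 = 0, and there is no ∂_3, so H_2 ≅ 0.

H_0 = Z^3,  H_1 = Z/2,  H_2 = 0.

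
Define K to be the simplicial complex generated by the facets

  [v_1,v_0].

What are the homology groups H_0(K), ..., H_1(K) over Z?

Take the total order v_0 < v_1 on the vertex set. Then K (dimension 1) consists of the simplices:

  0-simplices (2): [v_0], [v_1]
  1-simplices (1): [v_0,v_1]

Hence C_0 ≅ Z^2, C_1 ≅ Z^1.

Boundary ∂_1: C_1 → C_0 is given by ∂[p,q] = [q] − [p]. For instance
  ∂[v_0,v_1] = [v_1] − [v_0].
The resulting 2×1 matrix has rank 1, and its Smith normal form has invariant factors (1).

Computing H_k = (kernel of ∂_k) / (image of ∂_{k+1}):

  H_0: rank C_0 − rank ∂_1 = 2 − 1 = 1, and the invariant factors of ∂_1 are all 1, so H_0 = Z.
  H_1: rank ker ∂_1 − rank ∂_2 = (1 − 1) − 0 = 0, and there is no ∂_2, so H_1 = 0.

H_0 = Z,  H_1 = 0.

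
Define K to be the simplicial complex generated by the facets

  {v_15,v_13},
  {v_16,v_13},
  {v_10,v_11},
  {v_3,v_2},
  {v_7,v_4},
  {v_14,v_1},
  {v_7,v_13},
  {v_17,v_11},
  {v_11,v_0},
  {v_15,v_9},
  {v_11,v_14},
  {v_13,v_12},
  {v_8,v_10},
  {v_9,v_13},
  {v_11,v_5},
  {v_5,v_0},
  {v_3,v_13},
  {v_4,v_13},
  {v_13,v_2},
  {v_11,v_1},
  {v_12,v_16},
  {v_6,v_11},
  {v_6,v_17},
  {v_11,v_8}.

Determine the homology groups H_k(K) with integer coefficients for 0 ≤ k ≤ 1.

We work with the vertex ordering v_0 < v_1 < v_2 < v_3 < v_4 < v_5 < v_6 < v_7 < v_8 < v_9 < v_10 < v_11 < v_12 < v_13 < v_14 < v_15 < v_16 < v_17. The simplices of K, each written with vertices in increasing order, are:

  0-simplices (18): [v_0], [v_1], [v_2], [v_3], [v_4], [v_5], [v_6], [v_7], [v_8], [v_9], [v_10], [v_11], [v_12], [v_13], [v_14], [v_15], [v_16], [v_17]
  1-simplices (24): (24 of them)

so the chain groups are C_0 ≅ Z^18, C_1 ≅ Z^24.

The boundary map ∂_1: C_1 → C_0 is given by ∂[p,q] = [q] − [p]. For instance
  ∂[v_9,v_13] = [v_13] − [v_9].
The 18×24 boundary matrix has rank 16 and Smith normal form diag(1,1,1,1,1,1,1,1,1,1,1,1,1,1,1,1).

Now H_k = ker ∂_k / im ∂_{k+1}, so:

  H_0: rank C_0 − rank ∂_1 = 18 − 16 = 2, and the invariant factors of ∂_1 are all 1, so H_0 = Z^2.
  H_1: rank ker ∂_1 − rank ∂_2 = (24 − 16) − 0 = 8, and there is no ∂_2, so H_1 = Z^8.

As a check, the Euler characteristic is 18 − 24 = -6, which agrees with 2 − 8 = -6.
(K is a triangulation of the disjoint union of a wedge of 4 circles and a wedge of 4 circles.)

H_0 ≅ Z^2,  H_1 ≅ Z^8.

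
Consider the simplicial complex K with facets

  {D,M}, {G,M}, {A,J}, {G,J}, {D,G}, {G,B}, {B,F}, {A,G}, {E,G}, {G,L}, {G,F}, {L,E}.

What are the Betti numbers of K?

b_0 = 1, b_1 = 4.

K has 9 vertices, 12 edges.
rank ∂_0 = 0, rank ∂_1 = 8 ⇒ b_0 = 9 − 0 − 8 = 1; all invariant factors of ∂_1 are 1 so no torsion. So H_0 ≅ Z.
rank ∂_1 = 8, rank ∂_2 = 0 ⇒ b_1 = 12 − 8 − 0 = 4. So H_1 ≅ Z^4.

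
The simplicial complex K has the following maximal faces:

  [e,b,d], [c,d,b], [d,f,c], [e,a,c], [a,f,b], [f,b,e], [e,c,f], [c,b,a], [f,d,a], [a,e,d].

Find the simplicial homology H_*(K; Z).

H_0 ≅ Z,  H_1 ≅ Z/2,  H_2 = 0.

Fix the vertex order a < b < c < d < e < f and write every simplex with vertices in increasing order. Then dim K = 2 and the simplices of K are:

  0-simplices (6): a, b, c, d, e, f
  1-simplices (15): ab, ac, ad, ae, af, bc, bd, be, bf, cd, ce, cf, de, df, ef
  2-simplices (10): abc, abf, ace, ade, adf, bcd, bde, bef, cdf, cef

giving chain groups C_0 ≅ Z^6, C_1 ≅ Z^15, C_2 ≅ Z^10.

∂_1: C_1 → C_0 is given by ∂[p,q] = [q] − [p].
The resulting 6×15 matrix has rank 5, and its Smith normal form has invariant factors (1,1,1,1,1).

∂_2: C_2 → C_1 acts by ∂[p,q,r] = [q,r] − [p,r] + [p,q]. For instance
  ∂bde = de − be + bd,
  ∂cef = ef − cf + ce.
The 15×10 boundary matrix has rank 10 and Smith normal form diag(1,1,1,1,1,1,1,1,1,2).

Reading off H_k = ker ∂_k / im ∂_{k+1}:

  H_0: rank C_0 − rank ∂_1 = 6 − 5 = 1, and the invariant factors of ∂_1 are all 1, so H_0 = Z.
  H_1: rank ker ∂_1 − rank ∂_2 = (15 − 5) − 10 = 0, and ∂_2 has invariant factor 2 > 1, so H_1 = Z/2.
  H_2: rank ker ∂_2 − rank ∂_3 = (10 − 10) − 0 = 0, and there is no ∂_3, so H_2 = 0.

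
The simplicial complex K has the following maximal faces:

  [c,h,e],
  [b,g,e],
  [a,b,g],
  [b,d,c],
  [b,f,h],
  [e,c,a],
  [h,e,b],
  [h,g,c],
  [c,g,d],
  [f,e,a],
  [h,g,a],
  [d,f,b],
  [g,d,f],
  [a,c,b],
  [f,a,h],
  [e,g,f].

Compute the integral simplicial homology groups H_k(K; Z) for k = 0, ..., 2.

K has 8 vertices, 24 edges, 16 triangles.
rank ∂_0 = 0, rank ∂_1 = 7 ⇒ b_0 = 8 − 0 − 7 = 1; all invariant factors of ∂_1 are 1 so no torsion. So H_0 = Z.
rank ∂_1 = 7, rank ∂_2 = 15 ⇒ b_1 = 24 − 7 − 15 = 2; all invariant factors of ∂_2 are 1 so no torsion. So H_1 = Z^2.
rank ∂_2 = 15, rank ∂_3 = 0 ⇒ b_2 = 16 − 15 − 0 = 1. So H_2 = Z.

H_0 = Z,  H_1 = Z^2,  H_2 = Z.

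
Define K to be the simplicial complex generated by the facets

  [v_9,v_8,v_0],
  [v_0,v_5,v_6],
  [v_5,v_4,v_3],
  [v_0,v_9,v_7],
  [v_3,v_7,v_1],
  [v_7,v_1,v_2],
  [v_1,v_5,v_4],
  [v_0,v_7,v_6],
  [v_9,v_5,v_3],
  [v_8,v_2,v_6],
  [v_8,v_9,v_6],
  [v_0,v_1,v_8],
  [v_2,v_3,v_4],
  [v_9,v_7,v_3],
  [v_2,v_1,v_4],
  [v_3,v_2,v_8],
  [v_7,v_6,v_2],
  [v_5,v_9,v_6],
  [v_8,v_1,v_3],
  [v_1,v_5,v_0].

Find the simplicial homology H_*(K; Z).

H_0 ≅ Z,  H_1 ≅ Z ⊕ Z/2Z,  H_2 = 0.

We work with the vertex ordering v_0 < v_1 < v_2 < v_3 < v_4 < v_5 < v_6 < v_7 < v_8 < v_9. The simplices of K, each written with vertices in increasing order, are:

  0-simplices (10): [v_0], [v_1], [v_2], [v_3], [v_4], [v_5], [v_6], [v_7], [v_8], [v_9]
  1-simplices (30): (30 of them)
  2-simplices (20): (20 of them)

so the chain groups are C_0 ≅ Z^10, C_1 ≅ Z^30, C_2 ≅ Z^20.

∂_1: C_1 → C_0 is given by ∂[p,q] = [q] − [p]. For instance
  ∂[v_2,v_6] = [v_6] − [v_2].
As a 10×30 matrix over Z this has rank 9, with invariant factors (1,1,1,1,1,1,1,1,1).

The boundary map ∂_2: C_2 → C_1 sends each 2-simplex [p,q,r] to [q,r] − [p,r] + [p,q]. For instance
  ∂[v_2,v_3,v_4] = [v_3,v_4] − [v_2,v_4] + [v_2,v_3],
  ∂[v_2,v_6,v_7] = [v_6,v_7] − [v_2,v_7] + [v_2,v_6].
This gives a 30×20 integer matrix of rank 20; reducing to Smith normal form yields diagonal entries (1,1,1,1,1,1,1,1,1,1,1,1,1,1,1,1,1,1,1,2).

Computing H_k = (kernel of ∂_k) / (image of ∂_{k+1}):

  H_0: rank C_0 − rank ∂_1 = 10 − 9 = 1, and the invariant factors of ∂_1 are all 1, so H_0 = Z.
  H_1: rank ker ∂_1 − rank ∂_2 = (30 − 9) − 20 = 1, and ∂_2 has invariant factor 2 > 1, so H_1 = Z ⊕ Z/2Z.
  H_2: rank ker ∂_2 − rank ∂_3 = (20 − 20) − 0 = 0, and there is no ∂_3, so H_2 = 0.

As a check, the Euler characteristic is 10 − 30 + 20 = 0, which agrees with 1 − 1 + 0 = 0.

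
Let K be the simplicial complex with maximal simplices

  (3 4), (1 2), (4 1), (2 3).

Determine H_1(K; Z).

We work with the vertex ordering 1 < 2 < 3 < 4. The simplices of K, each written with vertices in increasing order, are:

  0-simplices (4): [1], [2], [3], [4]
  1-simplices (4): [1,2], [1,4], [2,3], [3,4]

giving chain groups C_0 ≅ Z^4, C_1 ≅ Z^4.

∂_1: C_1 → C_0 is given by ∂[p,q] = [q] − [p]. For instance
  ∂[3,4] = [4] − [3].
This gives a 4×4 integer matrix of rank 3; reducing to Smith normal form yields diagonal entries (1,1,1).

Now H_k = ker ∂_k / im ∂_{k+1}, so:

  H_1: rank ker ∂_1 − rank ∂_2 = (4 − 3) − 0 = 1, and there is no ∂_2, so H_1 ≅ Z.

(K is a triangulation of the circle S^1.)

H_1 = Z.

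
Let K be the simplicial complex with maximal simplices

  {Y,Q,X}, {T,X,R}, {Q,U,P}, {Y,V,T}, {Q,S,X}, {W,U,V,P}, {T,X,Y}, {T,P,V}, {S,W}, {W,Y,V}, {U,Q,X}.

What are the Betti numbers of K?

Fix the vertex order P < Q < R < S < T < U < V < W < X < Y and write every simplex with vertices in increasing order. Then dim K = 3 and the simplices of K are:

  0-simplices (10): P, Q, R, S, T, U, V, W, X, Y
  1-simplices (23): PQ, PT, PU, PV, PW, QS, QU, QX, QY, RT, RX, SW, SX, TV, TX, TY, UV, UW, UX, VW, VY, WY, XY
  2-simplices (13): PQU, PTV, PUV, PUW, PVW, QSX, QUX, QXY, RTX, TVY, TXY, UVW, VWY
  3-simplices (1): PUVW

giving chain groups C_0 ≅ Z^10, C_1 ≅ Z^23, C_2 ≅ Z^13, C_3 ≅ Z^1.

The boundary map ∂_1: C_1 → C_0 is given by ∂[p,q] = [q] − [p]. For instance
  ∂TV = V − T.
The resulting 10×23 matrix has rank 9, and its Smith normal form has invariant factors (1,1,1,1,1,1,1,1,1).

∂_2: C_2 → C_1 maps a triangle to the signed sum of its edges. For instance
  ∂RTX = TX − RX + RT,
  ∂PUW = UW − PW + PU.
This gives a 23×13 integer matrix of rank 12; reducing to Smith normal form yields diagonal entries (1,1,1,1,1,1,1,1,1,1,1,1).

∂_3: C_3 → C_2 sends each 3-simplex σ to the alternating sum Σ_i (−1)^i (σ with its i-th vertex removed). For instance
  ∂PUVW = UVW − PVW + PUW − PUV.
The resulting 13×1 matrix has rank 1, and its Smith normal form has invariant factors (1).

From H_k ≅ ker(∂_k) / im(∂_{k+1}) we obtain:

  H_0: rank C_0 − rank ∂_1 = 10 − 9 = 1, and the invariant factors of ∂_1 are all 1, so H_0 ≅ Z.
  H_1: rank ker ∂_1 − rank ∂_2 = (23 − 9) − 12 = 2, and the invariant factors of ∂_2 are all 1, so H_1 ≅ Z^2.
  H_2: rank ker ∂_2 − rank ∂_3 = (13 − 12) − 1 = 0, and the invariant factors of ∂_3 are all 1, so H_2 ≅ 0.
  H_3: rank ker ∂_3 − rank ∂_4 = (1 − 1) − 0 = 0, and there is no ∂_4, so H_3 ≅ 0.

As a check, the Euler characteristic is 10 − 23 + 13 − 1 = -1, which agrees with 1 − 2 + 0 − 0 = -1.

Hence the Betti numbers are b_0 = 1, b_1 = 2, b_2 = 0, b_3 = 0.

b_0 = 1, b_1 = 2, b_2 = 0, b_3 = 0.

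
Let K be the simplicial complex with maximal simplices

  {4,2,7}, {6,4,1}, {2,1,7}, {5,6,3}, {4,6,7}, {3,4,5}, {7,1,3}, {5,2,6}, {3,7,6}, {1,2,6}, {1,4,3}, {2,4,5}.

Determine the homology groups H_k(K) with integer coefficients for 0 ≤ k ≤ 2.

H_0 = Z,  H_1 = Z/2,  H_2 = 0.

Take the total order 1 < 2 < 3 < 4 < 5 < 6 < 7 on the vertex set. Then K (dimension 2) consists of the simplices:

  0-simplices (7): [1], [2], [3], [4], [5], [6], [7]
  1-simplices (18): [1,2], [1,3], [1,4], [1,6], [1,7], [2,4], [2,5], [2,6], [2,7], [3,4], [3,5], [3,6], [3,7], [4,5], [4,6], [4,7], [5,6], [6,7]
  2-simplices (12): [1,2,6], [1,2,7], [1,3,4], [1,3,7], [1,4,6], [2,4,5], [2,4,7], [2,5,6], [3,4,5], [3,5,6], [3,6,7], [4,6,7]

Hence C_0 ≅ Z^7, C_1 ≅ Z^18, C_2 ≅ Z^12.

∂_1: C_1 → C_0 sends each edge [p,q] (with p < q) to q − p.
This gives a 7×18 integer matrix of rank 6; reducing to Smith normal form yields diagonal entries (1,1,1,1,1,1).

The boundary map ∂_2: C_2 → C_1 maps a triangle to the signed sum of its edges. For instance
  ∂[2,4,5] = [4,5] − [2,5] + [2,4],
  ∂[1,3,7] = [3,7] − [1,7] + [1,3].
The 18×12 boundary matrix has rank 12 and Smith normal form diag(1,1,1,1,1,1,1,1,1,1,1,2).

Reading off H_k = ker ∂_k / im ∂_{k+1}:

  H_0: rank C_0 − rank ∂_1 = 7 − 6 = 1, and the invariant factors of ∂_1 are all 1, so H_0 = Z.
  H_1: rank ker ∂_1 − rank ∂_2 = (18 − 6) − 12 = 0, and ∂_2 has invariant factor 2 > 1, so H_1 = Z/2.
  H_2: rank ker ∂_2 − rank ∂_3 = (12 − 12) − 0 = 0, and there is no ∂_3, so H_2 = 0.

As a check, the Euler characteristic is 7 − 18 + 12 = 1, which agrees with 1 − 0 + 0 = 1.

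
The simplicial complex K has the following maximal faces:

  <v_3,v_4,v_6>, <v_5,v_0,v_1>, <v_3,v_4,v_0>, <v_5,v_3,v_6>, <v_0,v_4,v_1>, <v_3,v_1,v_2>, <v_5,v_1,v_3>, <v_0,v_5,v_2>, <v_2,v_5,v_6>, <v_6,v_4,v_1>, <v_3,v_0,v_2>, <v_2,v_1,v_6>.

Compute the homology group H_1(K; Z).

K has 7 vertices, 18 edges, 12 triangles.
rank ∂_1 = 6, rank ∂_2 = 12 ⇒ b_1 = 18 − 6 − 12 = 0; ∂_2 has invariant factor(s) [2] giving torsion. So H_1 = Z/2Z.

H_1 = Z/2Z.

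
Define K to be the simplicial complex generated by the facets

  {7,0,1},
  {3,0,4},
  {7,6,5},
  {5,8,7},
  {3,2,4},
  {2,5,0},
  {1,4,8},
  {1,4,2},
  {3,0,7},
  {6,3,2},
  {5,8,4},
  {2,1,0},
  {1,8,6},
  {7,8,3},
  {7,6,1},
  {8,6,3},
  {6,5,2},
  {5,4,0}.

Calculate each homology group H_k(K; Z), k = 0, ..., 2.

K has 9 vertices, 27 edges, 18 triangles.
rank ∂_0 = 0, rank ∂_1 = 8 ⇒ b_0 = 9 − 0 − 8 = 1; all invariant factors of ∂_1 are 1 so no torsion. So H_0 = Z.
rank ∂_1 = 8, rank ∂_2 = 18 ⇒ b_1 = 27 − 8 − 18 = 1; ∂_2 has invariant factor(s) [2] giving torsion. So H_1 = Z ⊕ Z_2.
rank ∂_2 = 18, rank ∂_3 = 0 ⇒ b_2 = 18 − 18 − 0 = 0. So H_2 = 0.

H_0 = Z,  H_1 = Z ⊕ Z_2,  H_2 = 0.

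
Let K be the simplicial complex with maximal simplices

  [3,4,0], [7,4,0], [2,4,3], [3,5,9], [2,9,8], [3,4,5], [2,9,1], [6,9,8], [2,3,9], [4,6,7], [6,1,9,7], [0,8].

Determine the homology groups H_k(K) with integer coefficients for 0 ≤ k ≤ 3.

H_0 ≅ Z,  H_1 ≅ Z^2,  H_2 = 0,  H_3 = 0.

Fix the vertex order 0 < 1 < 2 < 3 < 4 < 5 < 6 < 7 < 8 < 9 and write every simplex with vertices in increasing order. Then dim K = 3 and the simplices of K are:

  0-simplices (10): [0], [1], [2], [3], [4], [5], [6], [7], [8], [9]
  1-simplices (24): (24 of them)
  2-simplices (14): [0,3,4], [0,4,7], [1,2,9], [1,6,7], [1,6,9], [1,7,9], [2,3,4], [2,3,9], [2,8,9], [3,4,5], [3,5,9], [4,6,7], [6,7,9], [6,8,9]
  3-simplices (1): [1,6,7,9]

Hence C_0 ≅ Z^10, C_1 ≅ Z^24, C_2 ≅ Z^14, C_3 ≅ Z^1.

Boundary ∂_1: C_1 → C_0 is given by ∂[p,q] = [q] − [p]. For instance
  ∂[6,7] = [7] − [6].
This gives a 10×24 integer matrix of rank 9; reducing to Smith normal form yields diagonal entries (1,1,1,1,1,1,1,1,1).

∂_2: C_2 → C_1 sends each 2-simplex [p,q,r] to [q,r] − [p,r] + [p,q]. For instance
  ∂[2,3,4] = [3,4] − [2,4] + [2,3],
  ∂[0,4,7] = [4,7] − [0,7] + [0,4].
The resulting 24×14 matrix has rank 13, and its Smith normal form has invariant factors (1,1,1,1,1,1,1,1,1,1,1,1,1).

∂_3: C_3 → C_2 sends each 3-simplex σ to the alternating sum Σ_i (−1)^i (σ with its i-th vertex removed). For instance
  ∂[1,6,7,9] = [6,7,9] − [1,7,9] + [1,6,9] − [1,6,7].
As a 14×1 matrix over Z this has rank 1, with invariant factors (1).

Computing H_k = (kernel of ∂_k) / (image of ∂_{k+1}):

  H_0: rank C_0 − rank ∂_1 = 10 − 9 = 1, and the invariant factors of ∂_1 are all 1, so H_0 = Z.
  H_1: rank ker ∂_1 − rank ∂_2 = (24 − 9) − 13 = 2, and the invariant factors of ∂_2 are all 1, so H_1 = Z^2.
  H_2: rank ker ∂_2 − rank ∂_3 = (14 − 13) − 1 = 0, and the invariant factors of ∂_3 are all 1, so H_2 = 0.
  H_3: rank ker ∂_3 − rank ∂_4 = (1 − 1) − 0 = 0, and there is no ∂_4, so H_3 = 0.

As a check, the Euler characteristic is 10 − 24 + 14 − 1 = -1, which agrees with 1 − 2 + 0 − 0 = -1.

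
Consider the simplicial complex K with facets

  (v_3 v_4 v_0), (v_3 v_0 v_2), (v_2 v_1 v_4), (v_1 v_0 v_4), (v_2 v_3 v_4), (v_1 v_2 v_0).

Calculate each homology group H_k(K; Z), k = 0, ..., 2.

K has 5 vertices, 9 edges, 6 triangles.
rank ∂_0 = 0, rank ∂_1 = 4 ⇒ b_0 = 5 − 0 − 4 = 1; all invariant factors of ∂_1 are 1 so no torsion. So H_0 = Z.
rank ∂_1 = 4, rank ∂_2 = 5 ⇒ b_1 = 9 − 4 − 5 = 0; all invariant factors of ∂_2 are 1 so no torsion. So H_1 = 0.
rank ∂_2 = 5, rank ∂_3 = 0 ⇒ b_2 = 6 − 5 − 0 = 1. So H_2 = Z.

H_0 ≅ Z,  H_1 = 0,  H_2 ≅ Z.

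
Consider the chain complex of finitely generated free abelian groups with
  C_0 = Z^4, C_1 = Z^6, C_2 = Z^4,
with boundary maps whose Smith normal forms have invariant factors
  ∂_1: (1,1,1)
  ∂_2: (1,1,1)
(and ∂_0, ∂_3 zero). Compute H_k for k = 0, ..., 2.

H_0 = Z,  H_1 = 0,  H_2 = Z.

H_0: b_0 = 4 − 0 − 3 = 1; torsion from ∂_1 factors > 1: none. So H_0 = Z.
H_1: b_1 = 6 − 3 − 3 = 0; torsion from ∂_2 factors > 1: none. So H_1 = 0.
H_2: b_2 = 4 − 3 − 0 = 1; torsion from ∂_3 factors > 1: none. So H_2 = Z.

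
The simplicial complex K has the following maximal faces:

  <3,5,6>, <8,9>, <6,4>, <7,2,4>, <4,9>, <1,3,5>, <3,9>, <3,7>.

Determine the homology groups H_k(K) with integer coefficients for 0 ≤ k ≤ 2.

Fix the vertex order 1 < 2 < 3 < 4 < 5 < 6 < 7 < 8 < 9 and write every simplex with vertices in increasing order. Then dim K = 2 and the simplices of K are:

  0-simplices (9): [1], [2], [3], [4], [5], [6], [7], [8], [9]
  1-simplices (13): [1,3], [1,5], [2,4], [2,7], [3,5], [3,6], [3,7], [3,9], [4,6], [4,7], [4,9], [5,6], [8,9]
  2-simplices (3): [1,3,5], [2,4,7], [3,5,6]

giving chain groups C_0 ≅ Z^9, C_1 ≅ Z^13, C_2 ≅ Z^3.

∂_1: C_1 → C_0 is given by ∂[p,q] = [q] − [p].
The 9×13 boundary matrix has rank 8 and Smith normal form diag(1,1,1,1,1,1,1,1).

The boundary map ∂_2: C_2 → C_1 maps a triangle to the signed sum of its edges. For instance
  ∂[2,4,7] = [4,7] − [2,7] + [2,4],
  ∂[1,3,5] = [3,5] − [1,5] + [1,3].
As a 13×3 matrix over Z this has rank 3, with invariant factors (1,1,1).

Computing H_k = (kernel of ∂_k) / (image of ∂_{k+1}):

  H_0: rank C_0 − rank ∂_1 = 9 − 8 = 1, and the invariant factors of ∂_1 are all 1, so H_0 = Z.
  H_1: rank ker ∂_1 − rank ∂_2 = (13 − 8) − 3 = 2, and the invariant factors of ∂_2 are all 1, so H_1 = Z^2.
  H_2: rank ker ∂_2 − rank ∂_3 = (3 − 3) − 0 = 0, and there is no ∂_3, so H_2 = 0.

H_0 = Z,  H_1 = Z^2,  H_2 = 0.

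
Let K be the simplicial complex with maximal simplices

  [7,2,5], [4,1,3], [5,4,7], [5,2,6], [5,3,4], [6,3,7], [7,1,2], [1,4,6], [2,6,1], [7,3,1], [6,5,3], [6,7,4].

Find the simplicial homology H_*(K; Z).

H_0 ≅ Z,  H_1 ≅ Z/2,  H_2 = 0.

Order the vertices as 1 < 2 < 3 < 4 < 5 < 6 < 7. Listing each simplex with vertices in this order, K has dimension 2 with simplices:

  0-simplices (7): [1], [2], [3], [4], [5], [6], [7]
  1-simplices (18): [1,2], [1,3], [1,4], [1,6], [1,7], [2,5], [2,6], [2,7], [3,4], [3,5], [3,6], [3,7], [4,5], [4,6], [4,7], [5,6], [5,7], [6,7]
  2-simplices (12): [1,2,6], [1,2,7], [1,3,4], [1,3,7], [1,4,6], [2,5,6], [2,5,7], [3,4,5], [3,5,6], [3,6,7], [4,5,7], [4,6,7]

so the chain groups are C_0 ≅ Z^7, C_1 ≅ Z^18, C_2 ≅ Z^12.

Boundary ∂_1: C_1 → C_0 is given by ∂[p,q] = [q] − [p]. For instance
  ∂[1,7] = [7] − [1].
The resulting 7×18 matrix has rank 6, and its Smith normal form has invariant factors (1,1,1,1,1,1).

The boundary map ∂_2: C_2 → C_1 acts by ∂[p,q,r] = [q,r] − [p,r] + [p,q]. For instance
  ∂[3,5,6] = [5,6] − [3,6] + [3,5],
  ∂[2,5,6] = [5,6] − [2,6] + [2,5].
The resulting 18×12 matrix has rank 12, and its Smith normal form has invariant factors (1,1,1,1,1,1,1,1,1,1,1,2).

Reading off H_k = ker ∂_k / im ∂_{k+1}:

  H_0: rank C_0 − rank ∂_1 = 7 − 6 = 1, and the invariant factors of ∂_1 are all 1, so H_0 ≅ Z.
  H_1: rank ker ∂_1 − rank ∂_2 = (18 − 6) − 12 = 0, and ∂_2 has invariant factor 2 > 1, so H_1 ≅ Z/2.
  H_2: rank ker ∂_2 − rank ∂_3 = (12 − 12) − 0 = 0, and there is no ∂_3, so H_2 ≅ 0.

As a check, the Euler characteristic is 7 − 18 + 12 = 1, which agrees with 1 − 0 + 0 = 1.
(K is a triangulation of the real projective plane RP^2.)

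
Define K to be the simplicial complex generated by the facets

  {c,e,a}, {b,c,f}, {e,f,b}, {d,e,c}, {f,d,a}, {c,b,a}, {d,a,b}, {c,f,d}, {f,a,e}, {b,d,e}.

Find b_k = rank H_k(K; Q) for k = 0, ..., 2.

b_0 = 1, b_1 = 0, b_2 = 0.

Fix the vertex order a < b < c < d < e < f and write every simplex with vertices in increasing order. Then dim K = 2 and the simplices of K are:

  0-simplices (6): a, b, c, d, e, f
  1-simplices (15): ab, ac, ad, ae, af, bc, bd, be, bf, cd, ce, cf, de, df, ef
  2-simplices (10): abc, abd, ace, adf, aef, bcf, bde, bef, cde, cdf

giving chain groups C_0 ≅ Z^6, C_1 ≅ Z^15, C_2 ≅ Z^10.

The boundary map ∂_1: C_1 → C_0 maps an edge to its endpoints' difference, ∂[p,q] = q − p. For instance
  ∂bf = f − b.
The resulting 6×15 matrix has rank 5, and its Smith normal form has invariant factors (1,1,1,1,1).

Boundary ∂_2: C_2 → C_1 sends each 2-simplex [p,q,r] to [q,r] − [p,r] + [p,q]. For instance
  ∂ace = ce − ae + ac,
  ∂cdf = df − cf + cd.
As a 15×10 matrix over Z this has rank 10, with invariant factors (1,1,1,1,1,1,1,1,1,2).

Now H_k = ker ∂_k / im ∂_{k+1}, so:

  H_0: rank C_0 − rank ∂_1 = 6 − 5 = 1, and the invariant factors of ∂_1 are all 1, so H_0 = Z.
  H_1: rank ker ∂_1 − rank ∂_2 = (15 − 5) − 10 = 0, and ∂_2 has invariant factor 2 > 1, so H_1 = Z/2Z.
  H_2: rank ker ∂_2 − rank ∂_3 = (10 − 10) − 0 = 0, and there is no ∂_3, so H_2 = 0.

(K is a triangulation of the real projective plane RP^2.)

Hence the Betti numbers are b_0 = 1, b_1 = 0, b_2 = 0.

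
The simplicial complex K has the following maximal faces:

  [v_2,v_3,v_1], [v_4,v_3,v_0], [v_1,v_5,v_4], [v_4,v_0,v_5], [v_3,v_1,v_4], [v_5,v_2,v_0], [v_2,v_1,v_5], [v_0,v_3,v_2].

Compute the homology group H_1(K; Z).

H_1 = 0.

Fix the vertex order v_0 < v_1 < v_2 < v_3 < v_4 < v_5 and write every simplex with vertices in increasing order. Then dim K = 2 and the simplices of K are:

  0-simplices (6): [v_0], [v_1], [v_2], [v_3], [v_4], [v_5]
  1-simplices (12): [v_0,v_2], [v_0,v_3], [v_0,v_4], [v_0,v_5], [v_1,v_2], [v_1,v_3], [v_1,v_4], [v_1,v_5], [v_2,v_3], [v_2,v_5], [v_3,v_4], [v_4,v_5]
  2-simplices (8): [v_0,v_2,v_3], [v_0,v_2,v_5], [v_0,v_3,v_4], [v_0,v_4,v_5], [v_1,v_2,v_3], [v_1,v_2,v_5], [v_1,v_3,v_4], [v_1,v_4,v_5]

giving chain groups C_0 ≅ Z^6, C_1 ≅ Z^12, C_2 ≅ Z^8.

∂_1: C_1 → C_0 is given by ∂[p,q] = [q] − [p]. For instance
  ∂[v_4,v_5] = [v_5] − [v_4].
The 6×12 boundary matrix has rank 5 and Smith normal form diag(1,1,1,1,1).

∂_2: C_2 → C_1 maps a triangle to the signed sum of its edges. For instance
  ∂[v_0,v_2,v_3] = [v_2,v_3] − [v_0,v_3] + [v_0,v_2],
  ∂[v_1,v_4,v_5] = [v_4,v_5] − [v_1,v_5] + [v_1,v_4].
This gives a 12×8 integer matrix of rank 7; reducing to Smith normal form yields diagonal entries (1,1,1,1,1,1,1).

Reading off H_k = ker ∂_k / im ∂_{k+1}:

  H_1: rank ker ∂_1 − rank ∂_2 = (12 − 5) − 7 = 0, and the invariant factors of ∂_2 are all 1, so H_1 ≅ 0.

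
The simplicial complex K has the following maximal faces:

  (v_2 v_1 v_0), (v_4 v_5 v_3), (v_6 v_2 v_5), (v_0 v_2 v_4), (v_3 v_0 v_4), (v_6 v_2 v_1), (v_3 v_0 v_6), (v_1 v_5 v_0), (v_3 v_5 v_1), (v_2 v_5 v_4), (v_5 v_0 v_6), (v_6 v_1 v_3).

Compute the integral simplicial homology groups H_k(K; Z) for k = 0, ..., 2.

Order the vertices as v_0 < v_1 < v_2 < v_3 < v_4 < v_5 < v_6. Listing each simplex with vertices in this order, K has dimension 2 with simplices:

  0-simplices (7): [v_0], [v_1], [v_2], [v_3], [v_4], [v_5], [v_6]
  1-simplices (18): (18 of them)
  2-simplices (12): (12 of them)

Hence C_0 ≅ Z^7, C_1 ≅ Z^18, C_2 ≅ Z^12.

∂_1: C_1 → C_0 is given by ∂[p,q] = [q] − [p]. For instance
  ∂[v_4,v_5] = [v_5] − [v_4].
The resulting 7×18 matrix has rank 6, and its Smith normal form has invariant factors (1,1,1,1,1,1).

∂_2: C_2 → C_1 maps a triangle to the signed sum of its edges. For instance
  ∂[v_0,v_3,v_6] = [v_3,v_6] − [v_0,v_6] + [v_0,v_3],
  ∂[v_0,v_5,v_6] = [v_5,v_6] − [v_0,v_6] + [v_0,v_5].
This gives a 18×12 integer matrix of rank 12; reducing to Smith normal form yields diagonal entries (1,1,1,1,1,1,1,1,1,1,1,2).

Now H_k = ker ∂_k / im ∂_{k+1}, so:

  H_0: rank C_0 − rank ∂_1 = 7 − 6 = 1, and the invariant factors of ∂_1 are all 1, so H_0 = Z.
  H_1: rank ker ∂_1 − rank ∂_2 = (18 − 6) − 12 = 0, and ∂_2 has invariant factor 2 > 1, so H_1 = Z/2.
  H_2: rank ker ∂_2 − rank ∂_3 = (12 − 12) − 0 = 0, and there is no ∂_3, so H_2 = 0.

H_0 ≅ Z,  H_1 ≅ Z/2,  H_2 = 0.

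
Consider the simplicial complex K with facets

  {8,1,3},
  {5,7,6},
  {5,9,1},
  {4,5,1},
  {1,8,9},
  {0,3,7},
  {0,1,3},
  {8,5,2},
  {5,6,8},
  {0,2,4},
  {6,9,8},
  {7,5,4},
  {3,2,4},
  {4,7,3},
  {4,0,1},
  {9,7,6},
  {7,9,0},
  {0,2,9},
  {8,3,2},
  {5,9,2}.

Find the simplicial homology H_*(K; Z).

Fix the vertex order 0 < 1 < 2 < 3 < 4 < 5 < 6 < 7 < 8 < 9 and write every simplex with vertices in increasing order. Then dim K = 2 and the simplices of K are:

  0-simplices (10): [0], [1], [2], [3], [4], [5], [6], [7], [8], [9]
  1-simplices (30): (30 of them)
  2-simplices (20): (20 of them)

so the chain groups are C_0 ≅ Z^10, C_1 ≅ Z^30, C_2 ≅ Z^20.

∂_1: C_1 → C_0 sends each edge [p,q] (with p < q) to q − p. For instance
  ∂[3,8] = [8] − [3].
The 10×30 boundary matrix has rank 9 and Smith normal form diag(1,1,1,1,1,1,1,1,1).

Boundary ∂_2: C_2 → C_1 sends each 2-simplex [p,q,r] to [q,r] − [p,r] + [p,q]. For instance
  ∂[2,3,4] = [3,4] − [2,4] + [2,3],
  ∂[3,4,7] = [4,7] − [3,7] + [3,4].
The 30×20 boundary matrix has rank 20 and Smith normal form diag(1,1,1,1,1,1,1,1,1,1,1,1,1,1,1,1,1,1,1,2).

Now H_k = ker ∂_k / im ∂_{k+1}, so:

  H_0: rank C_0 − rank ∂_1 = 10 − 9 = 1, and the invariant factors of ∂_1 are all 1, so H_0 = Z.
  H_1: rank ker ∂_1 − rank ∂_2 = (30 − 9) − 20 = 1, and ∂_2 has invariant factor 2 > 1, so H_1 = Z ⊕ Z/2.
  H_2: rank ker ∂_2 − rank ∂_3 = (20 − 20) − 0 = 0, and there is no ∂_3, so H_2 = 0.

As a check, the Euler characteristic is 10 − 30 + 20 = 0, which agrees with 1 − 1 + 0 = 0.

H_0 = Z,  H_1 = Z ⊕ Z/2,  H_2 = 0.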